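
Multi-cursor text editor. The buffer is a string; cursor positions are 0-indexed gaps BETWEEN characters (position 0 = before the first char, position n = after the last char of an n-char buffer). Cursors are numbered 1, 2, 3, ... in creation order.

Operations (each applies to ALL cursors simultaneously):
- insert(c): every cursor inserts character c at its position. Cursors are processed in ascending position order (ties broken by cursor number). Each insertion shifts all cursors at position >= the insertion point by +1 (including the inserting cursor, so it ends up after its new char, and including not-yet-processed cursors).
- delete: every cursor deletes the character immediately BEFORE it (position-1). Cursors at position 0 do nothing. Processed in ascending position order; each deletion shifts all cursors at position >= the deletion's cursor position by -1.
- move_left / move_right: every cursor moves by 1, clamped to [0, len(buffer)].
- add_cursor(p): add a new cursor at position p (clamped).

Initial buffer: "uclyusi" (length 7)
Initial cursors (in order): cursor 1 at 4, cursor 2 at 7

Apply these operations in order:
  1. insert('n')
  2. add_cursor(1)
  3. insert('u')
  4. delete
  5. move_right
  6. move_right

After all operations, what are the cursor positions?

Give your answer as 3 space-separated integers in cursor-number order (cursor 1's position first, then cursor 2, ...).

After op 1 (insert('n')): buffer="uclynusin" (len 9), cursors c1@5 c2@9, authorship ....1...2
After op 2 (add_cursor(1)): buffer="uclynusin" (len 9), cursors c3@1 c1@5 c2@9, authorship ....1...2
After op 3 (insert('u')): buffer="uuclynuusinu" (len 12), cursors c3@2 c1@7 c2@12, authorship .3...11...22
After op 4 (delete): buffer="uclynusin" (len 9), cursors c3@1 c1@5 c2@9, authorship ....1...2
After op 5 (move_right): buffer="uclynusin" (len 9), cursors c3@2 c1@6 c2@9, authorship ....1...2
After op 6 (move_right): buffer="uclynusin" (len 9), cursors c3@3 c1@7 c2@9, authorship ....1...2

Answer: 7 9 3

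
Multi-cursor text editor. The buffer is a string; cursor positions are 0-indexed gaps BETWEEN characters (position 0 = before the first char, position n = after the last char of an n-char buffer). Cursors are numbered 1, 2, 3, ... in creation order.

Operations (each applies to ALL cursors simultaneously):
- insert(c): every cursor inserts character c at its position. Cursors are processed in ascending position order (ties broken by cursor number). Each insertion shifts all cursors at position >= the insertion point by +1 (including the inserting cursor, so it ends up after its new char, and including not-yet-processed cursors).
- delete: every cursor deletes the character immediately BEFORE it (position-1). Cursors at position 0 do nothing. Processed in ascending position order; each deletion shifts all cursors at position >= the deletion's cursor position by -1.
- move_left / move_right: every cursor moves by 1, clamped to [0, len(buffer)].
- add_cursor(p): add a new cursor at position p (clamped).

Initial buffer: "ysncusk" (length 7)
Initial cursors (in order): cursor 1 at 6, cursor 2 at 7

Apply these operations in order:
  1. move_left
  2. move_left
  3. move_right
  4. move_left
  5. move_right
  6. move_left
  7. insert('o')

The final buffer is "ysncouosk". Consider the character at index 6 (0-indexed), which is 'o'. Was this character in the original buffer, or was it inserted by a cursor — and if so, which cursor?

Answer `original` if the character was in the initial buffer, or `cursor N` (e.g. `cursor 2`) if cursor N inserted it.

After op 1 (move_left): buffer="ysncusk" (len 7), cursors c1@5 c2@6, authorship .......
After op 2 (move_left): buffer="ysncusk" (len 7), cursors c1@4 c2@5, authorship .......
After op 3 (move_right): buffer="ysncusk" (len 7), cursors c1@5 c2@6, authorship .......
After op 4 (move_left): buffer="ysncusk" (len 7), cursors c1@4 c2@5, authorship .......
After op 5 (move_right): buffer="ysncusk" (len 7), cursors c1@5 c2@6, authorship .......
After op 6 (move_left): buffer="ysncusk" (len 7), cursors c1@4 c2@5, authorship .......
After op 7 (insert('o')): buffer="ysncouosk" (len 9), cursors c1@5 c2@7, authorship ....1.2..
Authorship (.=original, N=cursor N): . . . . 1 . 2 . .
Index 6: author = 2

Answer: cursor 2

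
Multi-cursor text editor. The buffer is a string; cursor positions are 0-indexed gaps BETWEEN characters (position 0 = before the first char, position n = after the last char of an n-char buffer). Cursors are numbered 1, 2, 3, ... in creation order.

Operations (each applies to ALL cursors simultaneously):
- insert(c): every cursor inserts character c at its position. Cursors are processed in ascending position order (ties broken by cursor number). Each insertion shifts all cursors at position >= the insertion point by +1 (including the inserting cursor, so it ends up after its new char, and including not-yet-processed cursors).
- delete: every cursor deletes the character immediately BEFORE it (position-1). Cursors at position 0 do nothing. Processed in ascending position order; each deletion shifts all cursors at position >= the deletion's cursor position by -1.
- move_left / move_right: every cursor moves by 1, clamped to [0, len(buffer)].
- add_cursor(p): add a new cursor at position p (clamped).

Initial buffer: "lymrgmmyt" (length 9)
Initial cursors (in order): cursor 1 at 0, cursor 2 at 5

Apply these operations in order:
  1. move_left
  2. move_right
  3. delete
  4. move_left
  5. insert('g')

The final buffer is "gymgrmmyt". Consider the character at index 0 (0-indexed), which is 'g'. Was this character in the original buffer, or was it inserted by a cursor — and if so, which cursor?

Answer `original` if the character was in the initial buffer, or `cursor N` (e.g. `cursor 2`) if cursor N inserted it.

Answer: cursor 1

Derivation:
After op 1 (move_left): buffer="lymrgmmyt" (len 9), cursors c1@0 c2@4, authorship .........
After op 2 (move_right): buffer="lymrgmmyt" (len 9), cursors c1@1 c2@5, authorship .........
After op 3 (delete): buffer="ymrmmyt" (len 7), cursors c1@0 c2@3, authorship .......
After op 4 (move_left): buffer="ymrmmyt" (len 7), cursors c1@0 c2@2, authorship .......
After op 5 (insert('g')): buffer="gymgrmmyt" (len 9), cursors c1@1 c2@4, authorship 1..2.....
Authorship (.=original, N=cursor N): 1 . . 2 . . . . .
Index 0: author = 1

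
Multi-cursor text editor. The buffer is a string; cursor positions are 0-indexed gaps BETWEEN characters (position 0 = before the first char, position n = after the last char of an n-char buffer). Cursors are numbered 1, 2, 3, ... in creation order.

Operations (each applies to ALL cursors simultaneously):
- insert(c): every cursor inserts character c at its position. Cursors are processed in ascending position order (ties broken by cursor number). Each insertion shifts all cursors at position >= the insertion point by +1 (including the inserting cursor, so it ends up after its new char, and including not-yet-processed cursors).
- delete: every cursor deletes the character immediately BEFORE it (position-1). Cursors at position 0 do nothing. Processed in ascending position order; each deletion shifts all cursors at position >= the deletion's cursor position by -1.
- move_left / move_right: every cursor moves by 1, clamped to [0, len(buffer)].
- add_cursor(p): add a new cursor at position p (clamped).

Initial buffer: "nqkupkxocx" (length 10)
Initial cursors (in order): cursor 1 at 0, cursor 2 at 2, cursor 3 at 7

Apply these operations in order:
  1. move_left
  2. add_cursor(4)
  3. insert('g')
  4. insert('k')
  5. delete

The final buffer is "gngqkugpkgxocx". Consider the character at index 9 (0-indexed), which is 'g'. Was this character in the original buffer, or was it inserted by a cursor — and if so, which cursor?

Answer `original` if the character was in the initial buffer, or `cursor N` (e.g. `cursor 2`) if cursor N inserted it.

After op 1 (move_left): buffer="nqkupkxocx" (len 10), cursors c1@0 c2@1 c3@6, authorship ..........
After op 2 (add_cursor(4)): buffer="nqkupkxocx" (len 10), cursors c1@0 c2@1 c4@4 c3@6, authorship ..........
After op 3 (insert('g')): buffer="gngqkugpkgxocx" (len 14), cursors c1@1 c2@3 c4@7 c3@10, authorship 1.2...4..3....
After op 4 (insert('k')): buffer="gkngkqkugkpkgkxocx" (len 18), cursors c1@2 c2@5 c4@10 c3@14, authorship 11.22...44..33....
After op 5 (delete): buffer="gngqkugpkgxocx" (len 14), cursors c1@1 c2@3 c4@7 c3@10, authorship 1.2...4..3....
Authorship (.=original, N=cursor N): 1 . 2 . . . 4 . . 3 . . . .
Index 9: author = 3

Answer: cursor 3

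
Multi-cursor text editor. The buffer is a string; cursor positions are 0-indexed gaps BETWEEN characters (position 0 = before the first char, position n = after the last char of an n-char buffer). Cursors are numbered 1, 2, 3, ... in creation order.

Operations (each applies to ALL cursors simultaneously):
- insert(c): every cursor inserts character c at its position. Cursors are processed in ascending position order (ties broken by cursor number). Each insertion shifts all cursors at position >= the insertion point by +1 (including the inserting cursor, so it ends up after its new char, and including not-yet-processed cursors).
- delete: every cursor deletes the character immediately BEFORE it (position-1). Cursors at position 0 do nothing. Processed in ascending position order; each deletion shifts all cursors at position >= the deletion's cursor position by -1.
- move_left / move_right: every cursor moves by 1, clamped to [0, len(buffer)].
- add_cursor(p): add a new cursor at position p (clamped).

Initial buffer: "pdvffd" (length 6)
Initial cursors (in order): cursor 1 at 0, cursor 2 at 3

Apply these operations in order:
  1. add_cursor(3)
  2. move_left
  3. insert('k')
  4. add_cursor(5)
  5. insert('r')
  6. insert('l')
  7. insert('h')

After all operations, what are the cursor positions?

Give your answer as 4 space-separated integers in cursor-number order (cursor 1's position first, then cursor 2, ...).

After op 1 (add_cursor(3)): buffer="pdvffd" (len 6), cursors c1@0 c2@3 c3@3, authorship ......
After op 2 (move_left): buffer="pdvffd" (len 6), cursors c1@0 c2@2 c3@2, authorship ......
After op 3 (insert('k')): buffer="kpdkkvffd" (len 9), cursors c1@1 c2@5 c3@5, authorship 1..23....
After op 4 (add_cursor(5)): buffer="kpdkkvffd" (len 9), cursors c1@1 c2@5 c3@5 c4@5, authorship 1..23....
After op 5 (insert('r')): buffer="krpdkkrrrvffd" (len 13), cursors c1@2 c2@9 c3@9 c4@9, authorship 11..23234....
After op 6 (insert('l')): buffer="krlpdkkrrrlllvffd" (len 17), cursors c1@3 c2@13 c3@13 c4@13, authorship 111..23234234....
After op 7 (insert('h')): buffer="krlhpdkkrrrlllhhhvffd" (len 21), cursors c1@4 c2@17 c3@17 c4@17, authorship 1111..23234234234....

Answer: 4 17 17 17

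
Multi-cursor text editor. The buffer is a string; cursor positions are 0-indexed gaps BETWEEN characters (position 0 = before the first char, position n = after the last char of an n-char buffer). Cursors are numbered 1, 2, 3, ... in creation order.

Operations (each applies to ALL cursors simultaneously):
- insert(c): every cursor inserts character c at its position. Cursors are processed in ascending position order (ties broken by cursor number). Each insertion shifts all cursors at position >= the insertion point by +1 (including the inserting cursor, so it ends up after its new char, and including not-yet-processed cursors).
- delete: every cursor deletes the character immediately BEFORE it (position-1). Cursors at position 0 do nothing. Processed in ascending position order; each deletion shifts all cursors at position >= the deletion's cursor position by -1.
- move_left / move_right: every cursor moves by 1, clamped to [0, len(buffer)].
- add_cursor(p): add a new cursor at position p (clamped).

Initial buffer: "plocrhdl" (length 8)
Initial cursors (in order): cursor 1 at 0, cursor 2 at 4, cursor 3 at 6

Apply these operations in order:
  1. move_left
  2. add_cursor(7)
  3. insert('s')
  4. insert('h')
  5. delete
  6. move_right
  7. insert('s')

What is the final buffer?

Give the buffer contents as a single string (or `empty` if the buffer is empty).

Answer: spsloscsrshsdsls

Derivation:
After op 1 (move_left): buffer="plocrhdl" (len 8), cursors c1@0 c2@3 c3@5, authorship ........
After op 2 (add_cursor(7)): buffer="plocrhdl" (len 8), cursors c1@0 c2@3 c3@5 c4@7, authorship ........
After op 3 (insert('s')): buffer="sploscrshdsl" (len 12), cursors c1@1 c2@5 c3@8 c4@11, authorship 1...2..3..4.
After op 4 (insert('h')): buffer="shploshcrshhdshl" (len 16), cursors c1@2 c2@7 c3@11 c4@15, authorship 11...22..33..44.
After op 5 (delete): buffer="sploscrshdsl" (len 12), cursors c1@1 c2@5 c3@8 c4@11, authorship 1...2..3..4.
After op 6 (move_right): buffer="sploscrshdsl" (len 12), cursors c1@2 c2@6 c3@9 c4@12, authorship 1...2..3..4.
After op 7 (insert('s')): buffer="spsloscsrshsdsls" (len 16), cursors c1@3 c2@8 c3@12 c4@16, authorship 1.1..2.2.3.3.4.4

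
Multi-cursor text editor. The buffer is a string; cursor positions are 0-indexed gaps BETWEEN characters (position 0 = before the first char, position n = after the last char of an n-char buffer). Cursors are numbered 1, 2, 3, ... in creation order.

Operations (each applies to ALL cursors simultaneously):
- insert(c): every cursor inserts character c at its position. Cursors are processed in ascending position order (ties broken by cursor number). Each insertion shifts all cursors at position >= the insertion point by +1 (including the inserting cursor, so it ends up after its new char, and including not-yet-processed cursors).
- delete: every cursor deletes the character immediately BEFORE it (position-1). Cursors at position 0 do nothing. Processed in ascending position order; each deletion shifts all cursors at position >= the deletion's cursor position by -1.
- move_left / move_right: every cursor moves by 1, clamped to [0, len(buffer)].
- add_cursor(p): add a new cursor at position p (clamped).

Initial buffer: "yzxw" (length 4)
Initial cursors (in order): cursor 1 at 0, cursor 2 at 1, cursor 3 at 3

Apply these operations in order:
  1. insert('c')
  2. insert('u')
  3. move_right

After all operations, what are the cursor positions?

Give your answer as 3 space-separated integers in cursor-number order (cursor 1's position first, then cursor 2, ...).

After op 1 (insert('c')): buffer="cyczxcw" (len 7), cursors c1@1 c2@3 c3@6, authorship 1.2..3.
After op 2 (insert('u')): buffer="cuycuzxcuw" (len 10), cursors c1@2 c2@5 c3@9, authorship 11.22..33.
After op 3 (move_right): buffer="cuycuzxcuw" (len 10), cursors c1@3 c2@6 c3@10, authorship 11.22..33.

Answer: 3 6 10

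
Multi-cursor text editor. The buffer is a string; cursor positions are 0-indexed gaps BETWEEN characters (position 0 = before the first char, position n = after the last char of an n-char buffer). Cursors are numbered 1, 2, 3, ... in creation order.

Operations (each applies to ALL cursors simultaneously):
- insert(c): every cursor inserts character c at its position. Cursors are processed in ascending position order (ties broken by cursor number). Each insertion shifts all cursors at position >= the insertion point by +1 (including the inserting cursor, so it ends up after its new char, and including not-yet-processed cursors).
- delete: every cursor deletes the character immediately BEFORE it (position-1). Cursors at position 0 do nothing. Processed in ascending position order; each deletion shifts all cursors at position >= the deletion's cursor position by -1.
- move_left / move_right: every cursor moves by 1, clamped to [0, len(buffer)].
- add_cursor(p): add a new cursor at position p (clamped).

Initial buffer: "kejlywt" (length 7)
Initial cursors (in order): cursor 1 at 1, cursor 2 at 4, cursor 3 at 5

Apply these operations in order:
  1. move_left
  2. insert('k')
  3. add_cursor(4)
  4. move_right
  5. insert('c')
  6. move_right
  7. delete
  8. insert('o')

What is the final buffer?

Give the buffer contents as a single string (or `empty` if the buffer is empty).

After op 1 (move_left): buffer="kejlywt" (len 7), cursors c1@0 c2@3 c3@4, authorship .......
After op 2 (insert('k')): buffer="kkejklkywt" (len 10), cursors c1@1 c2@5 c3@7, authorship 1...2.3...
After op 3 (add_cursor(4)): buffer="kkejklkywt" (len 10), cursors c1@1 c4@4 c2@5 c3@7, authorship 1...2.3...
After op 4 (move_right): buffer="kkejklkywt" (len 10), cursors c1@2 c4@5 c2@6 c3@8, authorship 1...2.3...
After op 5 (insert('c')): buffer="kkcejkclckycwt" (len 14), cursors c1@3 c4@7 c2@9 c3@12, authorship 1.1..24.23.3..
After op 6 (move_right): buffer="kkcejkclckycwt" (len 14), cursors c1@4 c4@8 c2@10 c3@13, authorship 1.1..24.23.3..
After op 7 (delete): buffer="kkcjkccyct" (len 10), cursors c1@3 c4@6 c2@7 c3@9, authorship 1.1.242.3.
After op 8 (insert('o')): buffer="kkcojkcocoycot" (len 14), cursors c1@4 c4@8 c2@10 c3@13, authorship 1.11.24422.33.

Answer: kkcojkcocoycot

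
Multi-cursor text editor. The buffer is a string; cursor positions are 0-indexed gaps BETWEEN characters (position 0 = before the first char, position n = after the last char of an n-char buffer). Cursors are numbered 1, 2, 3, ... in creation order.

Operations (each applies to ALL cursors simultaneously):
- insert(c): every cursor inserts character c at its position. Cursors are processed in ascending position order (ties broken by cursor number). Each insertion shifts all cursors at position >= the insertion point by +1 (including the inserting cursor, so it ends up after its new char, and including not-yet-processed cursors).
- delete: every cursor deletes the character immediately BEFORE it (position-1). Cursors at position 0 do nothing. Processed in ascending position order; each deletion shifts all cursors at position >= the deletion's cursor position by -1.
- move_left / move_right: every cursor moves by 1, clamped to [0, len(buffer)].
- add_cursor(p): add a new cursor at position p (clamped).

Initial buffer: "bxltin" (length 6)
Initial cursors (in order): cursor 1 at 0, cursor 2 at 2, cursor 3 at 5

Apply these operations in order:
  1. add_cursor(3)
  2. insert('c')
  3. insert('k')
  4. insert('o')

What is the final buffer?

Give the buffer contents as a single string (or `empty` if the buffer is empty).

After op 1 (add_cursor(3)): buffer="bxltin" (len 6), cursors c1@0 c2@2 c4@3 c3@5, authorship ......
After op 2 (insert('c')): buffer="cbxclcticn" (len 10), cursors c1@1 c2@4 c4@6 c3@9, authorship 1..2.4..3.
After op 3 (insert('k')): buffer="ckbxcklcktickn" (len 14), cursors c1@2 c2@6 c4@9 c3@13, authorship 11..22.44..33.
After op 4 (insert('o')): buffer="ckobxckolckotickon" (len 18), cursors c1@3 c2@8 c4@12 c3@17, authorship 111..222.444..333.

Answer: ckobxckolckotickon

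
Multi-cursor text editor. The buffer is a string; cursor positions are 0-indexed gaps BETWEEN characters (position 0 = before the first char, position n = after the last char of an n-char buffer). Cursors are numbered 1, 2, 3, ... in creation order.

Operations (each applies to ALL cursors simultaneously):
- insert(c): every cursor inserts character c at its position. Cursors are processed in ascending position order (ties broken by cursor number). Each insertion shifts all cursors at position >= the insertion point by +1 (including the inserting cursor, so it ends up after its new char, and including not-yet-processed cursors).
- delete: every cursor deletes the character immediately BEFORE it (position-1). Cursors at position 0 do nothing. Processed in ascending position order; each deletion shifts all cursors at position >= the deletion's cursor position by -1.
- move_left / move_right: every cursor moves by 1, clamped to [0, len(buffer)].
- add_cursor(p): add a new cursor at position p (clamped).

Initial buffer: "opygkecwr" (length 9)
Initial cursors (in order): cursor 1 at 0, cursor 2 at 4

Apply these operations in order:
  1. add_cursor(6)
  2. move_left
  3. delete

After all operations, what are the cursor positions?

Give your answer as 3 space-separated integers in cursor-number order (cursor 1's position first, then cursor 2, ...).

After op 1 (add_cursor(6)): buffer="opygkecwr" (len 9), cursors c1@0 c2@4 c3@6, authorship .........
After op 2 (move_left): buffer="opygkecwr" (len 9), cursors c1@0 c2@3 c3@5, authorship .........
After op 3 (delete): buffer="opgecwr" (len 7), cursors c1@0 c2@2 c3@3, authorship .......

Answer: 0 2 3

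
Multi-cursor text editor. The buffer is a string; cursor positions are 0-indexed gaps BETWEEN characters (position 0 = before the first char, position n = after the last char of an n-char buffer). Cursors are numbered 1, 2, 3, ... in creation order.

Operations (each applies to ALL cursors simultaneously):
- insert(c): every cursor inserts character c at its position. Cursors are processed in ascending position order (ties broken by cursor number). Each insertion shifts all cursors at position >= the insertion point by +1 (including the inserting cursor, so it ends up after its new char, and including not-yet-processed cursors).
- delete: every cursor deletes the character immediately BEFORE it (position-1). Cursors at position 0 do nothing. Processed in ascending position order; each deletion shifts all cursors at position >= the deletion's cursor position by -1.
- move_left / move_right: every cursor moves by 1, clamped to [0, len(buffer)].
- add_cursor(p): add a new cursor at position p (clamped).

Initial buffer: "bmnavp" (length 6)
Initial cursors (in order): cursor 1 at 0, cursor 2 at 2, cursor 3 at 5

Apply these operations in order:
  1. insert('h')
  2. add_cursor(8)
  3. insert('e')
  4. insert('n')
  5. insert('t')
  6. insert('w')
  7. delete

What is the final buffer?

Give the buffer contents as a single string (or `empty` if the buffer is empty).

After op 1 (insert('h')): buffer="hbmhnavhp" (len 9), cursors c1@1 c2@4 c3@8, authorship 1..2...3.
After op 2 (add_cursor(8)): buffer="hbmhnavhp" (len 9), cursors c1@1 c2@4 c3@8 c4@8, authorship 1..2...3.
After op 3 (insert('e')): buffer="hebmhenavheep" (len 13), cursors c1@2 c2@6 c3@12 c4@12, authorship 11..22...334.
After op 4 (insert('n')): buffer="henbmhennavheennp" (len 17), cursors c1@3 c2@8 c3@16 c4@16, authorship 111..222...33434.
After op 5 (insert('t')): buffer="hentbmhentnavheennttp" (len 21), cursors c1@4 c2@10 c3@20 c4@20, authorship 1111..2222...3343434.
After op 6 (insert('w')): buffer="hentwbmhentwnavheennttwwp" (len 25), cursors c1@5 c2@12 c3@24 c4@24, authorship 11111..22222...334343434.
After op 7 (delete): buffer="hentbmhentnavheennttp" (len 21), cursors c1@4 c2@10 c3@20 c4@20, authorship 1111..2222...3343434.

Answer: hentbmhentnavheennttp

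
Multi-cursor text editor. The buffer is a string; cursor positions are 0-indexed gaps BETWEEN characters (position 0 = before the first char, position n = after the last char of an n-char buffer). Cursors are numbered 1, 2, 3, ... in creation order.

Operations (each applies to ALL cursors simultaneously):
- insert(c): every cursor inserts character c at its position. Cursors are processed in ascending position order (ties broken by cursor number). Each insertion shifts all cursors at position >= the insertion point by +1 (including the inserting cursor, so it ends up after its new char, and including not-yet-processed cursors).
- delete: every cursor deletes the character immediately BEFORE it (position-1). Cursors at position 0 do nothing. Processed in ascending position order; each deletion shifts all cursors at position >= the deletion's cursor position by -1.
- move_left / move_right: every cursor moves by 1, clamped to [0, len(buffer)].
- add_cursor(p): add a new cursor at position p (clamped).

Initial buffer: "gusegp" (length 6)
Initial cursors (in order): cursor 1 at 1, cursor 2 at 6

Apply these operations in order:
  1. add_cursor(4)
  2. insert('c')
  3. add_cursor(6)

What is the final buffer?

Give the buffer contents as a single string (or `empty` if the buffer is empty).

After op 1 (add_cursor(4)): buffer="gusegp" (len 6), cursors c1@1 c3@4 c2@6, authorship ......
After op 2 (insert('c')): buffer="gcusecgpc" (len 9), cursors c1@2 c3@6 c2@9, authorship .1...3..2
After op 3 (add_cursor(6)): buffer="gcusecgpc" (len 9), cursors c1@2 c3@6 c4@6 c2@9, authorship .1...3..2

Answer: gcusecgpc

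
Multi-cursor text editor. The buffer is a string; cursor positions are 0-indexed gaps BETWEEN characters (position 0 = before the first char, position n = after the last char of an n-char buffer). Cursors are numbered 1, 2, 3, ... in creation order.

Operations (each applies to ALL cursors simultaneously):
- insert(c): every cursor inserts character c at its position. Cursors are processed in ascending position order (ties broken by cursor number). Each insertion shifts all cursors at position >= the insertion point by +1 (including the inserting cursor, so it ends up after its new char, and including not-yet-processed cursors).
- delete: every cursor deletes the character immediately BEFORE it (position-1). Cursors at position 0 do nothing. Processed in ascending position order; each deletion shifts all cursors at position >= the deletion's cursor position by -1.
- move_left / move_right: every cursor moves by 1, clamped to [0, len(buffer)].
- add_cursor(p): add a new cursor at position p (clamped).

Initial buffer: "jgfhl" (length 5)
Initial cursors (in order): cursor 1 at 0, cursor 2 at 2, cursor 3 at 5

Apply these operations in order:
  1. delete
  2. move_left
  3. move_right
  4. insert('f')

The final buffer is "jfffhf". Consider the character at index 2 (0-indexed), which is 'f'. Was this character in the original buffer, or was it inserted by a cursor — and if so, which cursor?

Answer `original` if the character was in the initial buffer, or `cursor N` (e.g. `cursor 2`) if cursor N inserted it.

After op 1 (delete): buffer="jfh" (len 3), cursors c1@0 c2@1 c3@3, authorship ...
After op 2 (move_left): buffer="jfh" (len 3), cursors c1@0 c2@0 c3@2, authorship ...
After op 3 (move_right): buffer="jfh" (len 3), cursors c1@1 c2@1 c3@3, authorship ...
After op 4 (insert('f')): buffer="jfffhf" (len 6), cursors c1@3 c2@3 c3@6, authorship .12..3
Authorship (.=original, N=cursor N): . 1 2 . . 3
Index 2: author = 2

Answer: cursor 2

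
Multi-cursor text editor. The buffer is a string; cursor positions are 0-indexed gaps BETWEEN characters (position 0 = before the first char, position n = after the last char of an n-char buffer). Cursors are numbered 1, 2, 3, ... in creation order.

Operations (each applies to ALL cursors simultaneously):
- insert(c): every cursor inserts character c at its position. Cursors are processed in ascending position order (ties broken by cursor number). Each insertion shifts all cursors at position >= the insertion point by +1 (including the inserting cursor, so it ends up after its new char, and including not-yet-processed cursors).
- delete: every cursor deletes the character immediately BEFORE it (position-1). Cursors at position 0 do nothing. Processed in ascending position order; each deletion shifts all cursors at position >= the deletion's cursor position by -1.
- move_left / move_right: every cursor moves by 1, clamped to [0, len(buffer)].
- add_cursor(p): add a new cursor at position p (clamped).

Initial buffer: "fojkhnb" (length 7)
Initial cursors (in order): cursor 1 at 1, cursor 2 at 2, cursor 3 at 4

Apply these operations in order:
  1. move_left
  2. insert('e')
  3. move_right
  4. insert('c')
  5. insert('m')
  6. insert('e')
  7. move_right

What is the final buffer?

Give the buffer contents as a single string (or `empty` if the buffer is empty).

After op 1 (move_left): buffer="fojkhnb" (len 7), cursors c1@0 c2@1 c3@3, authorship .......
After op 2 (insert('e')): buffer="efeojekhnb" (len 10), cursors c1@1 c2@3 c3@6, authorship 1.2..3....
After op 3 (move_right): buffer="efeojekhnb" (len 10), cursors c1@2 c2@4 c3@7, authorship 1.2..3....
After op 4 (insert('c')): buffer="efceocjekchnb" (len 13), cursors c1@3 c2@6 c3@10, authorship 1.12.2.3.3...
After op 5 (insert('m')): buffer="efcmeocmjekcmhnb" (len 16), cursors c1@4 c2@8 c3@13, authorship 1.112.22.3.33...
After op 6 (insert('e')): buffer="efcmeeocmejekcmehnb" (len 19), cursors c1@5 c2@10 c3@16, authorship 1.1112.222.3.333...
After op 7 (move_right): buffer="efcmeeocmejekcmehnb" (len 19), cursors c1@6 c2@11 c3@17, authorship 1.1112.222.3.333...

Answer: efcmeeocmejekcmehnb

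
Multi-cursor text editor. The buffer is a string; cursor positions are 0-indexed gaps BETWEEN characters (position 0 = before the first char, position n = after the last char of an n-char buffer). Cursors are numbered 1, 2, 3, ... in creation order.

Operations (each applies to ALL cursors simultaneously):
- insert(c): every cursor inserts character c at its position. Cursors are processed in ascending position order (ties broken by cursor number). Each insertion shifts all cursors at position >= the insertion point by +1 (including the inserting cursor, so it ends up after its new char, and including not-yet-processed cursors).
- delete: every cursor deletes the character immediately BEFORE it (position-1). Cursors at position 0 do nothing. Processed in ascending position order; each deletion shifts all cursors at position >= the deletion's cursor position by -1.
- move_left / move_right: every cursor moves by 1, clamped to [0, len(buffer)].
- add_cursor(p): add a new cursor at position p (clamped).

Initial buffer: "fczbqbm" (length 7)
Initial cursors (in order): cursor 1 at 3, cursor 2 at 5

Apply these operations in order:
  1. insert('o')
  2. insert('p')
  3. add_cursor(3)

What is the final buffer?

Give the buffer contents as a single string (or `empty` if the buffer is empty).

After op 1 (insert('o')): buffer="fczobqobm" (len 9), cursors c1@4 c2@7, authorship ...1..2..
After op 2 (insert('p')): buffer="fczopbqopbm" (len 11), cursors c1@5 c2@9, authorship ...11..22..
After op 3 (add_cursor(3)): buffer="fczopbqopbm" (len 11), cursors c3@3 c1@5 c2@9, authorship ...11..22..

Answer: fczopbqopbm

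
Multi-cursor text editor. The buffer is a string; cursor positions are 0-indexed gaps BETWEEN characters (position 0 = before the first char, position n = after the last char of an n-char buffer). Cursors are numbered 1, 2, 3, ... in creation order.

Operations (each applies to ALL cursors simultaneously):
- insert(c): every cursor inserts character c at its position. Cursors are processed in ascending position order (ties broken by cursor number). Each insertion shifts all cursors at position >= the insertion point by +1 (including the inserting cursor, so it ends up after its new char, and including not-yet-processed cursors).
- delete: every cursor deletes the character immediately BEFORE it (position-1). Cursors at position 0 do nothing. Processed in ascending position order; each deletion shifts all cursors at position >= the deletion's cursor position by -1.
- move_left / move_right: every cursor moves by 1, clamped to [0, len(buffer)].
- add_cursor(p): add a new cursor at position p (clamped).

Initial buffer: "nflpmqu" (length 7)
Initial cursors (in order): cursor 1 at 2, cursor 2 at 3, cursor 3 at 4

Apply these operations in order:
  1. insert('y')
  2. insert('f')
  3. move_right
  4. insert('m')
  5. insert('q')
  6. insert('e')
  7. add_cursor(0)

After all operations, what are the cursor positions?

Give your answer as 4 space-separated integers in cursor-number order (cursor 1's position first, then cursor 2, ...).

After op 1 (insert('y')): buffer="nfylypymqu" (len 10), cursors c1@3 c2@5 c3@7, authorship ..1.2.3...
After op 2 (insert('f')): buffer="nfyflyfpyfmqu" (len 13), cursors c1@4 c2@7 c3@10, authorship ..11.22.33...
After op 3 (move_right): buffer="nfyflyfpyfmqu" (len 13), cursors c1@5 c2@8 c3@11, authorship ..11.22.33...
After op 4 (insert('m')): buffer="nfyflmyfpmyfmmqu" (len 16), cursors c1@6 c2@10 c3@14, authorship ..11.122.233.3..
After op 5 (insert('q')): buffer="nfyflmqyfpmqyfmmqqu" (len 19), cursors c1@7 c2@12 c3@17, authorship ..11.1122.2233.33..
After op 6 (insert('e')): buffer="nfyflmqeyfpmqeyfmmqequ" (len 22), cursors c1@8 c2@14 c3@20, authorship ..11.11122.22233.333..
After op 7 (add_cursor(0)): buffer="nfyflmqeyfpmqeyfmmqequ" (len 22), cursors c4@0 c1@8 c2@14 c3@20, authorship ..11.11122.22233.333..

Answer: 8 14 20 0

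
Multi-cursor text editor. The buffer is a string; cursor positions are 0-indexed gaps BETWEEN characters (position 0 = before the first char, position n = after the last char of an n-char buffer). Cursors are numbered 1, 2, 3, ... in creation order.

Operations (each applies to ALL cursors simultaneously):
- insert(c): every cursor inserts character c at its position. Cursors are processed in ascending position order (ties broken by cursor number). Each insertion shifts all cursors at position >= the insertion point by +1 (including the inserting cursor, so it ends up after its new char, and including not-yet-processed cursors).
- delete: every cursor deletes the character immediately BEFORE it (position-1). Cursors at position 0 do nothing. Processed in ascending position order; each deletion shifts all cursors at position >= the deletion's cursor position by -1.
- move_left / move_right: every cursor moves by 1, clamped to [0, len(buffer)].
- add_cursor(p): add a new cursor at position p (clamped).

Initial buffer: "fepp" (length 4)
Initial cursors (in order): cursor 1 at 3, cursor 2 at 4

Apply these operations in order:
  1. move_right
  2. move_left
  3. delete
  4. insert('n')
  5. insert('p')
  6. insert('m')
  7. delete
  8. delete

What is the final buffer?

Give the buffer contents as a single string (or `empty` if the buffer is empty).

After op 1 (move_right): buffer="fepp" (len 4), cursors c1@4 c2@4, authorship ....
After op 2 (move_left): buffer="fepp" (len 4), cursors c1@3 c2@3, authorship ....
After op 3 (delete): buffer="fp" (len 2), cursors c1@1 c2@1, authorship ..
After op 4 (insert('n')): buffer="fnnp" (len 4), cursors c1@3 c2@3, authorship .12.
After op 5 (insert('p')): buffer="fnnppp" (len 6), cursors c1@5 c2@5, authorship .1212.
After op 6 (insert('m')): buffer="fnnppmmp" (len 8), cursors c1@7 c2@7, authorship .121212.
After op 7 (delete): buffer="fnnppp" (len 6), cursors c1@5 c2@5, authorship .1212.
After op 8 (delete): buffer="fnnp" (len 4), cursors c1@3 c2@3, authorship .12.

Answer: fnnp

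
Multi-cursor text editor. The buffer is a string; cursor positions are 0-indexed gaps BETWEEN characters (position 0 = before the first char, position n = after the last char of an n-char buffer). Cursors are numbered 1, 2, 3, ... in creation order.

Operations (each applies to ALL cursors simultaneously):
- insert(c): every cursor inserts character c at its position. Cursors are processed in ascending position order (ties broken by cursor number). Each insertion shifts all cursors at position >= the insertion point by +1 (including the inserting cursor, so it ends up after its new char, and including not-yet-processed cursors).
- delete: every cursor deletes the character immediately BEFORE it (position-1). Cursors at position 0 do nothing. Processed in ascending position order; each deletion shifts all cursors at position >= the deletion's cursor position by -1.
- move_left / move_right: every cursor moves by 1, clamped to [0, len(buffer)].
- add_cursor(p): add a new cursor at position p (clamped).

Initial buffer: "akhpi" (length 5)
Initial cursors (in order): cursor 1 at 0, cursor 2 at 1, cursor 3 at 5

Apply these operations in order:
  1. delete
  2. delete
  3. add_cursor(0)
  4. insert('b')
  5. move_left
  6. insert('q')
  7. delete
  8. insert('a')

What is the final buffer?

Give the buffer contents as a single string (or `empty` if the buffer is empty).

Answer: bbaaabkhab

Derivation:
After op 1 (delete): buffer="khp" (len 3), cursors c1@0 c2@0 c3@3, authorship ...
After op 2 (delete): buffer="kh" (len 2), cursors c1@0 c2@0 c3@2, authorship ..
After op 3 (add_cursor(0)): buffer="kh" (len 2), cursors c1@0 c2@0 c4@0 c3@2, authorship ..
After op 4 (insert('b')): buffer="bbbkhb" (len 6), cursors c1@3 c2@3 c4@3 c3@6, authorship 124..3
After op 5 (move_left): buffer="bbbkhb" (len 6), cursors c1@2 c2@2 c4@2 c3@5, authorship 124..3
After op 6 (insert('q')): buffer="bbqqqbkhqb" (len 10), cursors c1@5 c2@5 c4@5 c3@9, authorship 121244..33
After op 7 (delete): buffer="bbbkhb" (len 6), cursors c1@2 c2@2 c4@2 c3@5, authorship 124..3
After op 8 (insert('a')): buffer="bbaaabkhab" (len 10), cursors c1@5 c2@5 c4@5 c3@9, authorship 121244..33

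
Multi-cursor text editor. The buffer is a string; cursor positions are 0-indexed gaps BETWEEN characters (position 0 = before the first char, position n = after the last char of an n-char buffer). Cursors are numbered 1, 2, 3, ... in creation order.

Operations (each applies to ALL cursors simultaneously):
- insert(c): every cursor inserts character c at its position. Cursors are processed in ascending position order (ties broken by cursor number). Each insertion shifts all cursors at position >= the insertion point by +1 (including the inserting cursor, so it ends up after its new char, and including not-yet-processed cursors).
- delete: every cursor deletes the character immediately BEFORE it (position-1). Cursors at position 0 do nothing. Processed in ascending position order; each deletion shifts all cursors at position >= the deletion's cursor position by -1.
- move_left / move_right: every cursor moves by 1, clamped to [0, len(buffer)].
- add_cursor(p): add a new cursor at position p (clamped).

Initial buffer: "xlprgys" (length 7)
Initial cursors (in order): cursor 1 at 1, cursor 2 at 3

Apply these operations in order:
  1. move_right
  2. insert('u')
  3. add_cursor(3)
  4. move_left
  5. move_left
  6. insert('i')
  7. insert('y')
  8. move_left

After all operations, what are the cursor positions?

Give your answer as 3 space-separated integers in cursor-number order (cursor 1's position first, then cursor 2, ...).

Answer: 4 9 4

Derivation:
After op 1 (move_right): buffer="xlprgys" (len 7), cursors c1@2 c2@4, authorship .......
After op 2 (insert('u')): buffer="xluprugys" (len 9), cursors c1@3 c2@6, authorship ..1..2...
After op 3 (add_cursor(3)): buffer="xluprugys" (len 9), cursors c1@3 c3@3 c2@6, authorship ..1..2...
After op 4 (move_left): buffer="xluprugys" (len 9), cursors c1@2 c3@2 c2@5, authorship ..1..2...
After op 5 (move_left): buffer="xluprugys" (len 9), cursors c1@1 c3@1 c2@4, authorship ..1..2...
After op 6 (insert('i')): buffer="xiilupirugys" (len 12), cursors c1@3 c3@3 c2@7, authorship .13.1.2.2...
After op 7 (insert('y')): buffer="xiiyylupiyrugys" (len 15), cursors c1@5 c3@5 c2@10, authorship .1313.1.22.2...
After op 8 (move_left): buffer="xiiyylupiyrugys" (len 15), cursors c1@4 c3@4 c2@9, authorship .1313.1.22.2...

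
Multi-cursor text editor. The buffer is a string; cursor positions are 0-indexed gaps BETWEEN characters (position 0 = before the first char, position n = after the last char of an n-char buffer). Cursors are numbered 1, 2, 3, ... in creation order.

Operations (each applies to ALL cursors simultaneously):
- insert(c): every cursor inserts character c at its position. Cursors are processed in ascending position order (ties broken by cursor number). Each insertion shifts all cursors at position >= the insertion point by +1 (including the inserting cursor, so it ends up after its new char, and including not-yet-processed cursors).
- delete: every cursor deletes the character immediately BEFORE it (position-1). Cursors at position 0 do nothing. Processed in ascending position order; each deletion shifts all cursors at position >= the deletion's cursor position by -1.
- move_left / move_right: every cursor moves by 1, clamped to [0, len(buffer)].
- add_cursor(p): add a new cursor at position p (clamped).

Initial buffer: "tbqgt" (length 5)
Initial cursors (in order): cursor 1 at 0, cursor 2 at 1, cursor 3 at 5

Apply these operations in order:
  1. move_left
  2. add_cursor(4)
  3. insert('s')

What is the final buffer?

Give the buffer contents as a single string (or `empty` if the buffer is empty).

After op 1 (move_left): buffer="tbqgt" (len 5), cursors c1@0 c2@0 c3@4, authorship .....
After op 2 (add_cursor(4)): buffer="tbqgt" (len 5), cursors c1@0 c2@0 c3@4 c4@4, authorship .....
After op 3 (insert('s')): buffer="sstbqgsst" (len 9), cursors c1@2 c2@2 c3@8 c4@8, authorship 12....34.

Answer: sstbqgsst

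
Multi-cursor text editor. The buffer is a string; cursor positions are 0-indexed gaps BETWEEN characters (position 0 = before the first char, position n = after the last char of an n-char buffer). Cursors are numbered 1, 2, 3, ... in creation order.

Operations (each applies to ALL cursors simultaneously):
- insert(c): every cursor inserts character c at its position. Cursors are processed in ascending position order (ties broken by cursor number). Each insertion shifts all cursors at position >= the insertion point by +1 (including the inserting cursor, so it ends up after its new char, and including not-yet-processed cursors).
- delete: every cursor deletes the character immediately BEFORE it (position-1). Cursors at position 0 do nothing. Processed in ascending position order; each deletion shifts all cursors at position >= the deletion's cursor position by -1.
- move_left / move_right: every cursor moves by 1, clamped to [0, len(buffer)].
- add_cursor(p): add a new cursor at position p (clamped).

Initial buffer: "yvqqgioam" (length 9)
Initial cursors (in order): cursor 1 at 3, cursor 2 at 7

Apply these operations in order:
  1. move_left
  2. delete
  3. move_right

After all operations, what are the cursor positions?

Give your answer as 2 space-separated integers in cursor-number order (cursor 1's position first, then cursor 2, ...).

Answer: 2 5

Derivation:
After op 1 (move_left): buffer="yvqqgioam" (len 9), cursors c1@2 c2@6, authorship .........
After op 2 (delete): buffer="yqqgoam" (len 7), cursors c1@1 c2@4, authorship .......
After op 3 (move_right): buffer="yqqgoam" (len 7), cursors c1@2 c2@5, authorship .......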